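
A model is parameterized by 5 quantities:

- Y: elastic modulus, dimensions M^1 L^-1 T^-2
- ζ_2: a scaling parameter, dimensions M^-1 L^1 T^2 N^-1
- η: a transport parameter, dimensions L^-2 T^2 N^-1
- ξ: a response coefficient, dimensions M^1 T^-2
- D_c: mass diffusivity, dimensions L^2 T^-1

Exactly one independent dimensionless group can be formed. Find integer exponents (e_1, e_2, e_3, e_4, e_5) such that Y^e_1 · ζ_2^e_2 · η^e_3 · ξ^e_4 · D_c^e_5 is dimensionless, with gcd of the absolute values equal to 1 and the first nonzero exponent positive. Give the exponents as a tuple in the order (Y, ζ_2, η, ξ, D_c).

(1, -1, 1, -2, 2)

M: e_1·(1) + e_2·(-1) + e_3·(0) + e_4·(1) + e_5·(0) = 0
L: e_1·(-1) + e_2·(1) + e_3·(-2) + e_4·(0) + e_5·(2) = 0
T: e_1·(-2) + e_2·(2) + e_3·(2) + e_4·(-2) + e_5·(-1) = 0
N: e_1·(0) + e_2·(-1) + e_3·(-1) + e_4·(0) + e_5·(0) = 0
Solving this homogeneous linear system for the smallest-integer solution (first nonzero entry positive) gives (1, -1, 1, -2, 2).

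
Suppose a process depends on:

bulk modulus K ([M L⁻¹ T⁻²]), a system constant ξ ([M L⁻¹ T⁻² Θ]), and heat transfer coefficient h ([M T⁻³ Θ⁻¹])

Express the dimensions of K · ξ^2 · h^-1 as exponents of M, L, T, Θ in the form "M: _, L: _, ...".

Collect each base-dimension exponent across the product:
  M: (1) + 2·(1) − (1) = 2
  L: (-1) + 2·(-1) − (0) = -3
  T: (-2) + 2·(-2) − (-3) = -3
  Θ: (0) + 2·(1) − (-1) = 3
So the dimensions are [M² L⁻³ T⁻³ Θ³].

M: 2, L: -3, T: -3, Θ: 3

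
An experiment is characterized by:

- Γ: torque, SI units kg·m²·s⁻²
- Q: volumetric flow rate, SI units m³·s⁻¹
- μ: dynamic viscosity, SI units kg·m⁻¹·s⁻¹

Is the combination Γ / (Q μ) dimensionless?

yes

Sum the exponent of each base dimension across the product:
  M: [Γ]_M − [Q]_M − [μ]_M = (1) − (0) − (1) = 0
  L: [Γ]_L − [Q]_L − [μ]_L = (2) − (3) − (-1) = 0
  T: [Γ]_T − [Q]_T − [μ]_T = (-2) − (-1) − (-1) = 0
All base exponents vanish — dimensionless.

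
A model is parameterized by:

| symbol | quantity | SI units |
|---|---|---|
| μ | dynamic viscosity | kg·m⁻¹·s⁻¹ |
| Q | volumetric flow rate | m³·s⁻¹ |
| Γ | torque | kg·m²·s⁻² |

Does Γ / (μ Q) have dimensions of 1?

yes

Sum the exponent of each base dimension across the product:
  M: −[μ]_M − [Q]_M + [Γ]_M = −(1) − (0) + (1) = 0
  L: −[μ]_L − [Q]_L + [Γ]_L = −(-1) − (3) + (2) = 0
  T: −[μ]_T − [Q]_T + [Γ]_T = −(-1) − (-1) + (-2) = 0
All base exponents vanish — dimensionless.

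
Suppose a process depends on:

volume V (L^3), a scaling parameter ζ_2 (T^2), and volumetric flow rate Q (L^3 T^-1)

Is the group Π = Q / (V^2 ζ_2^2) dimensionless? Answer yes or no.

Sum the exponent of each base dimension across the product:
  L: −2·[V]_L − 2·[ζ_2]_L + [Q]_L = −2·(3) − 2·(0) + (3) = -3
  T: −2·[V]_T − 2·[ζ_2]_T + [Q]_T = −2·(0) − 2·(2) + (-1) = -5
Net dimensions [L⁻³ T⁻⁵] ≠ [1] — not dimensionless.

no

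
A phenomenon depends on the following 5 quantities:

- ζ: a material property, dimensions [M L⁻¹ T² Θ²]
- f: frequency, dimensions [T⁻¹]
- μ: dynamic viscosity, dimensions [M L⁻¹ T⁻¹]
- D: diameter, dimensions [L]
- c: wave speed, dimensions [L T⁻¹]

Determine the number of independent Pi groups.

1

There are 5 variables and 4 base dimensions (M, L, T, Θ).
The dimension matrix has rank 4.
Independent dimensionless groups: 5 − 4 = 1.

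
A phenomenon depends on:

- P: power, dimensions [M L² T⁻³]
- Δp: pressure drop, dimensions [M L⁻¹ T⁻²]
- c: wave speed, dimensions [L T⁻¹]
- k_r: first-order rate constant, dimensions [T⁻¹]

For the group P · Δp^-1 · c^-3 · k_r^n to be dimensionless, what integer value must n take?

2

Balance the T exponent: (-1)·n from k_r, plus (-3) − (-2) − 3·(-1) = 2 from the rest, must sum to zero.
−n + 2 = 0, so n = 2.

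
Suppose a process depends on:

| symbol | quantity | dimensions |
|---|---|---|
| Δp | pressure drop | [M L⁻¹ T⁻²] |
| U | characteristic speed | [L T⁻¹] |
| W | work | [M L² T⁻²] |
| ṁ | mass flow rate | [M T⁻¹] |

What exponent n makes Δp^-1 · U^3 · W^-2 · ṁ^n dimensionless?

Balance the M exponent: (1)·n from ṁ, plus −(1) + 3·(0) − 2·(1) = -3 from the rest, must sum to zero.
n − 3 = 0, so n = 3.

3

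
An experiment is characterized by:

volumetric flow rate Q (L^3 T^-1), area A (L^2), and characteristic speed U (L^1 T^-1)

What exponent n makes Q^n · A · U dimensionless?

-1

Balance the L exponent: (3)·n from Q, plus (2) + (1) = 3 from the rest, must sum to zero.
3n + 3 = 0, so n = -1.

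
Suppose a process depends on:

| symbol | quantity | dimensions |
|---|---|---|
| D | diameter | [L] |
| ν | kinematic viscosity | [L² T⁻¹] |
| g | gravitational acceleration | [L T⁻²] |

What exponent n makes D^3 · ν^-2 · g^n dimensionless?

1

Balance the L exponent: (1)·n from g, plus 3·(1) − 2·(2) = -1 from the rest, must sum to zero.
n − 1 = 0, so n = 1.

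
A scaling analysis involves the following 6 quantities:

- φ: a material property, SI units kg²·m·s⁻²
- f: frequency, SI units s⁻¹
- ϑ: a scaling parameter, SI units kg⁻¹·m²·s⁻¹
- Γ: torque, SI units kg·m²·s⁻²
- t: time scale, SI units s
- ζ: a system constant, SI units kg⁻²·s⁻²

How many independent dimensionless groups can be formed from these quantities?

3

There are 6 variables and 3 base dimensions (M, L, T).
The dimension matrix has rank 3.
Independent dimensionless groups: 6 − 3 = 3.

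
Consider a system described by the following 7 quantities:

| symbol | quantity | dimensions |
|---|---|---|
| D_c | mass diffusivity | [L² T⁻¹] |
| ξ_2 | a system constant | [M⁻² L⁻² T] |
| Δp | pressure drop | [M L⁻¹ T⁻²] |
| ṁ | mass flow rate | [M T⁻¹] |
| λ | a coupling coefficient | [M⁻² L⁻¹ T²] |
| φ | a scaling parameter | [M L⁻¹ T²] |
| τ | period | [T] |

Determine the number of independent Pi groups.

4

There are 7 variables and 3 base dimensions (M, L, T).
The dimension matrix has rank 3.
Independent dimensionless groups: 7 − 3 = 4.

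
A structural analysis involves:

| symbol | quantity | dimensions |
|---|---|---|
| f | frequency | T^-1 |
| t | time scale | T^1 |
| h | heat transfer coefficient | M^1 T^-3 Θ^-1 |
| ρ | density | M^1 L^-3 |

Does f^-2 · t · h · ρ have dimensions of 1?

Sum the exponent of each base dimension across the product:
  M: −2·[f]_M + [t]_M + [h]_M + [ρ]_M = −2·(0) + (0) + (1) + (1) = 2
  L: −2·[f]_L + [t]_L + [h]_L + [ρ]_L = −2·(0) + (0) + (0) + (-3) = -3
  T: −2·[f]_T + [t]_T + [h]_T + [ρ]_T = −2·(-1) + (1) + (-3) + (0) = 0
  Θ: −2·[f]_Θ + [t]_Θ + [h]_Θ + [ρ]_Θ = −2·(0) + (0) + (-1) + (0) = -1
Net dimensions [M² L⁻³ Θ⁻¹] ≠ [1] — not dimensionless.

no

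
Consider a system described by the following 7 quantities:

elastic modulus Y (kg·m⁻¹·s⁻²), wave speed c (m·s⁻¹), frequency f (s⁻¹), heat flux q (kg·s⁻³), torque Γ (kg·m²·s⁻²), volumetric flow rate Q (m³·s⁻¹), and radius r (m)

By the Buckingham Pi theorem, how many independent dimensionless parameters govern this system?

4

There are 7 variables and 3 base dimensions (M, L, T).
The dimension matrix has rank 3.
Independent dimensionless groups: 7 − 3 = 4.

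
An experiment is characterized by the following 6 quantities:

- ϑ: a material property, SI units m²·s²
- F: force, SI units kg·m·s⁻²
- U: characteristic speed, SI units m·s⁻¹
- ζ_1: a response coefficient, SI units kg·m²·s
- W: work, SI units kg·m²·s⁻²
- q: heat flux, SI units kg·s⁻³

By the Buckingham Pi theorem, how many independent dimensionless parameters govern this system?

3

There are 6 variables and 3 base dimensions (M, L, T).
The dimension matrix has rank 3.
Independent dimensionless groups: 6 − 3 = 3.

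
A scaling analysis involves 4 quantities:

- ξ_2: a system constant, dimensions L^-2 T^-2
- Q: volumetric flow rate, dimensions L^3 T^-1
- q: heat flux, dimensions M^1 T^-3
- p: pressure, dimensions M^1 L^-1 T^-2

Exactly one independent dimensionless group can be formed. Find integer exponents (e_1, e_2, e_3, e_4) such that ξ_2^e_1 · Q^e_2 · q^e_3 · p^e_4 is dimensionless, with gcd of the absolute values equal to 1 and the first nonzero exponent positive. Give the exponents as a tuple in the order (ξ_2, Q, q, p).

M: e_1·(0) + e_2·(0) + e_3·(1) + e_4·(1) = 0
L: e_1·(-2) + e_2·(3) + e_3·(0) + e_4·(-1) = 0
T: e_1·(-2) + e_2·(-1) + e_3·(-3) + e_4·(-2) = 0
Solving this homogeneous linear system for the smallest-integer solution (first nonzero entry positive) gives (1, 2, -4, 4).

(1, 2, -4, 4)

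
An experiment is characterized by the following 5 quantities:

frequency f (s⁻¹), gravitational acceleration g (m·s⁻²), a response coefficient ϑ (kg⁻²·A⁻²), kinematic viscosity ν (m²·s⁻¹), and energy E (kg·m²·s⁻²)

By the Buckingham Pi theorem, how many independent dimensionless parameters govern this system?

1

There are 5 variables and 4 base dimensions (M, L, T, I).
The dimension matrix has rank 4.
Independent dimensionless groups: 5 − 4 = 1.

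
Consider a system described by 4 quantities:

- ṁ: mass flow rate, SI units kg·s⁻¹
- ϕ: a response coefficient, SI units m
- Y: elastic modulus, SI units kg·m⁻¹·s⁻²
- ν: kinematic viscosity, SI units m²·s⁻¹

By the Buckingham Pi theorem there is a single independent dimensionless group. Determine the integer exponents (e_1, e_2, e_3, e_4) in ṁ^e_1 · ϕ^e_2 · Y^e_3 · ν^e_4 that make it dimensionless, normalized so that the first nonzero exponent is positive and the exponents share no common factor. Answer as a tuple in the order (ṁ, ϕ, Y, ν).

(1, -3, -1, 1)

M: e_1·(1) + e_2·(0) + e_3·(1) + e_4·(0) = 0
L: e_1·(0) + e_2·(1) + e_3·(-1) + e_4·(2) = 0
T: e_1·(-1) + e_2·(0) + e_3·(-2) + e_4·(-1) = 0
Solving this homogeneous linear system for the smallest-integer solution (first nonzero entry positive) gives (1, -3, -1, 1).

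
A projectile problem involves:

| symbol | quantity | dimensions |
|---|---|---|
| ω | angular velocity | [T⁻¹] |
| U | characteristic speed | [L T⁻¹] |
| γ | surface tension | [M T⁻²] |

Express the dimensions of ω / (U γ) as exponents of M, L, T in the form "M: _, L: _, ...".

Collect each base-dimension exponent across the product:
  M: (0) − (0) − (1) = -1
  L: (0) − (1) − (0) = -1
  T: (-1) − (-1) − (-2) = 2
So the dimensions are [M⁻¹ L⁻¹ T²].

M: -1, L: -1, T: 2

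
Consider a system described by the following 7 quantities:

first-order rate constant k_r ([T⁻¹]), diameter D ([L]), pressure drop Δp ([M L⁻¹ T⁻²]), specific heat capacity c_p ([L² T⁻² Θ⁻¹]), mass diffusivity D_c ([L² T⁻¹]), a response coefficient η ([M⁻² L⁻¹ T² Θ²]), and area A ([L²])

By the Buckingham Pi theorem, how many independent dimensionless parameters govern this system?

There are 7 variables and 4 base dimensions (M, L, T, Θ).
The dimension matrix has rank 4.
Independent dimensionless groups: 7 − 4 = 3.

3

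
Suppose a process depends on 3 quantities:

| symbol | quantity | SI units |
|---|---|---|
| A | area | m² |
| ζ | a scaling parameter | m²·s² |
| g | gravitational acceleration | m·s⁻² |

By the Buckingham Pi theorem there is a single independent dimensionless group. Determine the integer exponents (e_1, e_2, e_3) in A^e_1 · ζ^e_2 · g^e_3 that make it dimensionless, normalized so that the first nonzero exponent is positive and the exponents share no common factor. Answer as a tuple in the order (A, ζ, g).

L: e_1·(2) + e_2·(2) + e_3·(1) = 0
T: e_1·(0) + e_2·(2) + e_3·(-2) = 0
Solving this homogeneous linear system for the smallest-integer solution (first nonzero entry positive) gives (3, -2, -2).

(3, -2, -2)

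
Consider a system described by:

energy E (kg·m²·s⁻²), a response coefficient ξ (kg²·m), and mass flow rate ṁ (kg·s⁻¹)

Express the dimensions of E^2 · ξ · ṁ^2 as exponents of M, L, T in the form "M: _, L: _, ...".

M: 6, L: 5, T: -6

Collect each base-dimension exponent across the product:
  M: 2·(1) + (2) + 2·(1) = 6
  L: 2·(2) + (1) + 2·(0) = 5
  T: 2·(-2) + (0) + 2·(-1) = -6
So the dimensions are [M⁶ L⁵ T⁻⁶].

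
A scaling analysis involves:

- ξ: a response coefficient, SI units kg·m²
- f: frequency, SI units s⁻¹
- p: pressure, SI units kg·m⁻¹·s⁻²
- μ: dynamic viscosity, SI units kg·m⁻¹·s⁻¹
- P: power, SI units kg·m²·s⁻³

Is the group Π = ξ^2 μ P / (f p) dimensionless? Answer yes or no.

no

Sum the exponent of each base dimension across the product:
  M: 2·[ξ]_M − [f]_M − [p]_M + [μ]_M + [P]_M = 2·(1) − (0) − (1) + (1) + (1) = 3
  L: 2·[ξ]_L − [f]_L − [p]_L + [μ]_L + [P]_L = 2·(2) − (0) − (-1) + (-1) + (2) = 6
  T: 2·[ξ]_T − [f]_T − [p]_T + [μ]_T + [P]_T = 2·(0) − (-1) − (-2) + (-1) + (-3) = -1
Net dimensions [M³ L⁶ T⁻¹] ≠ [1] — not dimensionless.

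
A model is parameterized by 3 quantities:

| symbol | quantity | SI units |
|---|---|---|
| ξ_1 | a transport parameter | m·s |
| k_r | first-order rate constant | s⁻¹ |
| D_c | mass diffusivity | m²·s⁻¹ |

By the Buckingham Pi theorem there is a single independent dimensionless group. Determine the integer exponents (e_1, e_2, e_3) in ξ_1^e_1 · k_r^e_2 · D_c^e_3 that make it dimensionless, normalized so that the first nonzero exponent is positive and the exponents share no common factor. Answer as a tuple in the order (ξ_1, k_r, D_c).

(2, 3, -1)

L: e_1·(1) + e_2·(0) + e_3·(2) = 0
T: e_1·(1) + e_2·(-1) + e_3·(-1) = 0
Solving this homogeneous linear system for the smallest-integer solution (first nonzero entry positive) gives (2, 3, -1).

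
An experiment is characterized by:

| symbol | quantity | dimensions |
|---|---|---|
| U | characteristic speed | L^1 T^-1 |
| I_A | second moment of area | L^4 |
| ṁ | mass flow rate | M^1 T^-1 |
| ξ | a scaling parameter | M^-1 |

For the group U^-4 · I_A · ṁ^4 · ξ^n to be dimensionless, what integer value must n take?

4

Balance the M exponent: (-1)·n from ξ, plus −4·(0) + (0) + 4·(1) = 4 from the rest, must sum to zero.
−n + 4 = 0, so n = 4.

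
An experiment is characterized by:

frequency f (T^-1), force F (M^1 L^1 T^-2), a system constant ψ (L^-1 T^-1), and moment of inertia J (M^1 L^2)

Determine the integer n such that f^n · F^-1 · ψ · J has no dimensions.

1

Balance the T exponent: (-1)·n from f, plus −(-2) + (-1) + (0) = 1 from the rest, must sum to zero.
−n + 1 = 0, so n = 1.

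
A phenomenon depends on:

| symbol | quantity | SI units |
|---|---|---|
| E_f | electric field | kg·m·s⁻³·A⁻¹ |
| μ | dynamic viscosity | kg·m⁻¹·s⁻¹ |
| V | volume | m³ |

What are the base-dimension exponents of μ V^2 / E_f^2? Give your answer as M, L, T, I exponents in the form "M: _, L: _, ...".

M: -1, L: 3, T: 5, I: 2

Collect each base-dimension exponent across the product:
  M: −2·(1) + (1) + 2·(0) = -1
  L: −2·(1) + (-1) + 2·(3) = 3
  T: −2·(-3) + (-1) + 2·(0) = 5
  I: −2·(-1) + (0) + 2·(0) = 2
So the dimensions are [M⁻¹ L³ T⁵ I²].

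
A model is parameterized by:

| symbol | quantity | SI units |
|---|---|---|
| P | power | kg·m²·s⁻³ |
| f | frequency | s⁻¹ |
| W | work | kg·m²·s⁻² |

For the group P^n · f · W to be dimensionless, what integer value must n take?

-1

Balance the M exponent: (1)·n from P, plus (0) + (1) = 1 from the rest, must sum to zero.
n + 1 = 0, so n = -1.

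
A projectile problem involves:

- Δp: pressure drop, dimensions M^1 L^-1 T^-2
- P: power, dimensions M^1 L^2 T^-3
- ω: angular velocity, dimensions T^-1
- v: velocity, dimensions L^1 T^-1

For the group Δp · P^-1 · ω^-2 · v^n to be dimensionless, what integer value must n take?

3

Balance the L exponent: (1)·n from v, plus (-1) − (2) − 2·(0) = -3 from the rest, must sum to zero.
n − 3 = 0, so n = 3.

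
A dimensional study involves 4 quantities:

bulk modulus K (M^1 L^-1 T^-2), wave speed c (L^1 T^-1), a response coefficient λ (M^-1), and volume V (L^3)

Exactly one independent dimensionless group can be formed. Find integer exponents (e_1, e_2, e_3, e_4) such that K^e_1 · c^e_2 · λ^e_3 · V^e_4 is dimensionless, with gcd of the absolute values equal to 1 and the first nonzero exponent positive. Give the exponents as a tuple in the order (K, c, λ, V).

M: e_1·(1) + e_2·(0) + e_3·(-1) + e_4·(0) = 0
L: e_1·(-1) + e_2·(1) + e_3·(0) + e_4·(3) = 0
T: e_1·(-2) + e_2·(-1) + e_3·(0) + e_4·(0) = 0
Solving this homogeneous linear system for the smallest-integer solution (first nonzero entry positive) gives (1, -2, 1, 1).

(1, -2, 1, 1)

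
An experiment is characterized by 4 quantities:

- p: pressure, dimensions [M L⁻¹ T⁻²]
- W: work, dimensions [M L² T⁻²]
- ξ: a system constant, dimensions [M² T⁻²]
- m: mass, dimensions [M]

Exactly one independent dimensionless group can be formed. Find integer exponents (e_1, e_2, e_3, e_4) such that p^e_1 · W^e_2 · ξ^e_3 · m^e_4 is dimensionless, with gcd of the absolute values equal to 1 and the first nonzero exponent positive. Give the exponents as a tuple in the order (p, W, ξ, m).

(2, 1, -3, 3)

M: e_1·(1) + e_2·(1) + e_3·(2) + e_4·(1) = 0
L: e_1·(-1) + e_2·(2) + e_3·(0) + e_4·(0) = 0
T: e_1·(-2) + e_2·(-2) + e_3·(-2) + e_4·(0) = 0
Solving this homogeneous linear system for the smallest-integer solution (first nonzero entry positive) gives (2, 1, -3, 3).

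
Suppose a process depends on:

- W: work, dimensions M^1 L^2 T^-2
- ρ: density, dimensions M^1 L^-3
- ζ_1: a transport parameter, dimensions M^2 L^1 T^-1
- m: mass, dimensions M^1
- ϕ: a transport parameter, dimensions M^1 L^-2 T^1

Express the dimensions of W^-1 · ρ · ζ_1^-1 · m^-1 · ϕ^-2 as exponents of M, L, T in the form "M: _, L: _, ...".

Collect each base-dimension exponent across the product:
  M: −(1) + (1) − (2) − (1) − 2·(1) = -5
  L: −(2) + (-3) − (1) − (0) − 2·(-2) = -2
  T: −(-2) + (0) − (-1) − (0) − 2·(1) = 1
So the dimensions are [M⁻⁵ L⁻² T].

M: -5, L: -2, T: 1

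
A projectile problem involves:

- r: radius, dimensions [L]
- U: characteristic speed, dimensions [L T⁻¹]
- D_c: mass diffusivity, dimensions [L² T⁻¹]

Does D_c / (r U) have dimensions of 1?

Sum the exponent of each base dimension across the product:
  L: −[r]_L − [U]_L + [D_c]_L = −(1) − (1) + (2) = 0
  T: −[r]_T − [U]_T + [D_c]_T = −(0) − (-1) + (-1) = 0
All base exponents vanish — dimensionless.

yes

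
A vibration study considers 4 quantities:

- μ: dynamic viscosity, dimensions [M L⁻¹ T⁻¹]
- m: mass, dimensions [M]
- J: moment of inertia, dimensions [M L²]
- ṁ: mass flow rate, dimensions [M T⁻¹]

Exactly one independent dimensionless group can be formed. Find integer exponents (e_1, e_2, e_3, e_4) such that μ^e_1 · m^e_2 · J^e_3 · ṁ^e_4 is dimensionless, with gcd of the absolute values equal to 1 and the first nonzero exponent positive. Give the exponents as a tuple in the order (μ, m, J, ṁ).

M: e_1·(1) + e_2·(1) + e_3·(1) + e_4·(1) = 0
L: e_1·(-1) + e_2·(0) + e_3·(2) + e_4·(0) = 0
T: e_1·(-1) + e_2·(0) + e_3·(0) + e_4·(-1) = 0
Solving this homogeneous linear system for the smallest-integer solution (first nonzero entry positive) gives (2, -1, 1, -2).

(2, -1, 1, -2)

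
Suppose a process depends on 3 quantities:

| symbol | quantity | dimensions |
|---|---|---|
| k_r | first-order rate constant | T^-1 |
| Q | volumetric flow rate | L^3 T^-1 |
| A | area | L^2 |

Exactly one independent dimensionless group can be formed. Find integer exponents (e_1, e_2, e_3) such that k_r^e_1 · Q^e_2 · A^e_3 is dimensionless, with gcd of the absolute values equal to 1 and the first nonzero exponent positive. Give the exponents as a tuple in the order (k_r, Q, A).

L: e_1·(0) + e_2·(3) + e_3·(2) = 0
T: e_1·(-1) + e_2·(-1) + e_3·(0) = 0
Solving this homogeneous linear system for the smallest-integer solution (first nonzero entry positive) gives (2, -2, 3).

(2, -2, 3)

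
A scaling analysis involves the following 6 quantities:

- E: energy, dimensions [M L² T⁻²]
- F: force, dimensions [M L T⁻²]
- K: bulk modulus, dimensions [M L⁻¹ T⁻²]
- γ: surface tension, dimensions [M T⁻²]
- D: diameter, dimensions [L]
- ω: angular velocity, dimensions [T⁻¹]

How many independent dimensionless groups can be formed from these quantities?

There are 6 variables and 3 base dimensions (M, L, T).
The dimension matrix has rank 3.
Independent dimensionless groups: 6 − 3 = 3.

3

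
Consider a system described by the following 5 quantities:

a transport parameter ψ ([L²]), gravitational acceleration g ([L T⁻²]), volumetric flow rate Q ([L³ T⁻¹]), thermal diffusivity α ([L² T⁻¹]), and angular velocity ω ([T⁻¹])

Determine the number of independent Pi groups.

There are 5 variables and 2 base dimensions (L, T).
The dimension matrix has rank 2.
Independent dimensionless groups: 5 − 2 = 3.

3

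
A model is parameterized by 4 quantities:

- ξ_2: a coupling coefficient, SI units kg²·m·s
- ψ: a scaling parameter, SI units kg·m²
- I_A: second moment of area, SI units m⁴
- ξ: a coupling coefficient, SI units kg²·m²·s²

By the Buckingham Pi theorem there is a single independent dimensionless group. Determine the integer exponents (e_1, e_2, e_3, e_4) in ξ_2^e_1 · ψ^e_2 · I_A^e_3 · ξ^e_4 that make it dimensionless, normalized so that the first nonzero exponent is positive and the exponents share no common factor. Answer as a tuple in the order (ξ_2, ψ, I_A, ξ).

M: e_1·(2) + e_2·(1) + e_3·(0) + e_4·(2) = 0
L: e_1·(1) + e_2·(2) + e_3·(4) + e_4·(2) = 0
T: e_1·(1) + e_2·(0) + e_3·(0) + e_4·(2) = 0
Solving this homogeneous linear system for the smallest-integer solution (first nonzero entry positive) gives (2, -2, 1, -1).

(2, -2, 1, -1)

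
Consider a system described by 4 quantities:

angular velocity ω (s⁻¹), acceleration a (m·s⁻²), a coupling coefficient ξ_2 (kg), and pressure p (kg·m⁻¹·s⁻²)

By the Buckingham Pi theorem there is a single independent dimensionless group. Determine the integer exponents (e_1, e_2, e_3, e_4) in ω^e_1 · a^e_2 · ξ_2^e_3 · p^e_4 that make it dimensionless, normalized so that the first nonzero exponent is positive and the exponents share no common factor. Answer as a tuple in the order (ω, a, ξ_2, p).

(4, -1, 1, -1)

M: e_1·(0) + e_2·(0) + e_3·(1) + e_4·(1) = 0
L: e_1·(0) + e_2·(1) + e_3·(0) + e_4·(-1) = 0
T: e_1·(-1) + e_2·(-2) + e_3·(0) + e_4·(-2) = 0
Solving this homogeneous linear system for the smallest-integer solution (first nonzero entry positive) gives (4, -1, 1, -1).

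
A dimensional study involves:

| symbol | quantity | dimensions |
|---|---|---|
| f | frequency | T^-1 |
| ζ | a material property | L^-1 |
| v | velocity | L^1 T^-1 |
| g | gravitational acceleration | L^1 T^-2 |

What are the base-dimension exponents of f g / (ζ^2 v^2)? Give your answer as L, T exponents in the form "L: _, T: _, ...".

L: 1, T: -1

Collect each base-dimension exponent across the product:
  L: (0) − 2·(-1) − 2·(1) + (1) = 1
  T: (-1) − 2·(0) − 2·(-1) + (-2) = -1
So the dimensions are [L T⁻¹].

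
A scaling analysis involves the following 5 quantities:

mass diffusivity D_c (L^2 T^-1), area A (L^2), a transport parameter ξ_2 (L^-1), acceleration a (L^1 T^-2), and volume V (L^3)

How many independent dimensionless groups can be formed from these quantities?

3

There are 5 variables and 2 base dimensions (L, T).
The dimension matrix has rank 2.
Independent dimensionless groups: 5 − 2 = 3.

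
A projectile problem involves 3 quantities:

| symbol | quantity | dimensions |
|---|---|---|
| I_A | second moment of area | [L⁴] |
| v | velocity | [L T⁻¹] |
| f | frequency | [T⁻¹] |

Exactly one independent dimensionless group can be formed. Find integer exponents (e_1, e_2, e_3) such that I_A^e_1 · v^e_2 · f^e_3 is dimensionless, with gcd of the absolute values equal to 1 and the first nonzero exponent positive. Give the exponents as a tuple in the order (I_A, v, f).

(1, -4, 4)

L: e_1·(4) + e_2·(1) + e_3·(0) = 0
T: e_1·(0) + e_2·(-1) + e_3·(-1) = 0
Solving this homogeneous linear system for the smallest-integer solution (first nonzero entry positive) gives (1, -4, 4).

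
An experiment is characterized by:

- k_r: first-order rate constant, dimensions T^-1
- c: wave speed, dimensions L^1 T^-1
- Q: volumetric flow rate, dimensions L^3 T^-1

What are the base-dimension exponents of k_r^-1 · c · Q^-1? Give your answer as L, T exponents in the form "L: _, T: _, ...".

L: -2, T: 1

Collect each base-dimension exponent across the product:
  L: −(0) + (1) − (3) = -2
  T: −(-1) + (-1) − (-1) = 1
So the dimensions are [L⁻² T].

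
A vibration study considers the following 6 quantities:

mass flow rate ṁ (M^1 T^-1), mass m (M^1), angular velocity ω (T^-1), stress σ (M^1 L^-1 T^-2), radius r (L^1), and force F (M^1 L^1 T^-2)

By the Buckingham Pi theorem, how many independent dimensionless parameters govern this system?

There are 6 variables and 3 base dimensions (M, L, T).
The dimension matrix has rank 3.
Independent dimensionless groups: 6 − 3 = 3.

3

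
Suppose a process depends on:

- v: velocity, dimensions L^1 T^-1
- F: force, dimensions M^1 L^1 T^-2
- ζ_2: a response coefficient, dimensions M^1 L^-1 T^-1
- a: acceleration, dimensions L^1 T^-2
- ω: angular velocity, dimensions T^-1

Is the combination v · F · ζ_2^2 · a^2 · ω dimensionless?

no

Sum the exponent of each base dimension across the product:
  M: [v]_M + [F]_M + 2·[ζ_2]_M + 2·[a]_M + [ω]_M = (0) + (1) + 2·(1) + 2·(0) + (0) = 3
  L: [v]_L + [F]_L + 2·[ζ_2]_L + 2·[a]_L + [ω]_L = (1) + (1) + 2·(-1) + 2·(1) + (0) = 2
  T: [v]_T + [F]_T + 2·[ζ_2]_T + 2·[a]_T + [ω]_T = (-1) + (-2) + 2·(-1) + 2·(-2) + (-1) = -10
Net dimensions [M³ L² T⁻¹⁰] ≠ [1] — not dimensionless.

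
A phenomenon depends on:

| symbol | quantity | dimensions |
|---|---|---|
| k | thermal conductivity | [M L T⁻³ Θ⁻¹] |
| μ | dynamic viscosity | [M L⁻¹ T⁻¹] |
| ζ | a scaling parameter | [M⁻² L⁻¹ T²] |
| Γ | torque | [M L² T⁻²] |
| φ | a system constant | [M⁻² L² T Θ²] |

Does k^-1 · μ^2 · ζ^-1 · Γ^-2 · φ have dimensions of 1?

Sum the exponent of each base dimension across the product:
  M: −[k]_M + 2·[μ]_M − [ζ]_M − 2·[Γ]_M + [φ]_M = −(1) + 2·(1) − (-2) − 2·(1) + (-2) = -1
  L: −[k]_L + 2·[μ]_L − [ζ]_L − 2·[Γ]_L + [φ]_L = −(1) + 2·(-1) − (-1) − 2·(2) + (2) = -4
  T: −[k]_T + 2·[μ]_T − [ζ]_T − 2·[Γ]_T + [φ]_T = −(-3) + 2·(-1) − (2) − 2·(-2) + (1) = 4
  Θ: −[k]_Θ + 2·[μ]_Θ − [ζ]_Θ − 2·[Γ]_Θ + [φ]_Θ = −(-1) + 2·(0) − (0) − 2·(0) + (2) = 3
Net dimensions [M⁻¹ L⁻⁴ T⁴ Θ³] ≠ [1] — not dimensionless.

no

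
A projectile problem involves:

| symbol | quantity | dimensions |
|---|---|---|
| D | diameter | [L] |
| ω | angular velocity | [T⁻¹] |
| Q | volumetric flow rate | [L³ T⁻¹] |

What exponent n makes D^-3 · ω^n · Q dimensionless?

Balance the T exponent: (-1)·n from ω, plus −3·(0) + (-1) = -1 from the rest, must sum to zero.
−n − 1 = 0, so n = -1.

-1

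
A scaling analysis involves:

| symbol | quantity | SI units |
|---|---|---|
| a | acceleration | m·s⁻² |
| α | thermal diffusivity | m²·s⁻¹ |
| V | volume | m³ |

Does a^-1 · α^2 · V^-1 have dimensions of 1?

Sum the exponent of each base dimension across the product:
  M: −[a]_M + 2·[α]_M − [V]_M = −(0) + 2·(0) − (0) = 0
  L: −[a]_L + 2·[α]_L − [V]_L = −(1) + 2·(2) − (3) = 0
  T: −[a]_T + 2·[α]_T − [V]_T = −(-2) + 2·(-1) − (0) = 0
All base exponents vanish — dimensionless.

yes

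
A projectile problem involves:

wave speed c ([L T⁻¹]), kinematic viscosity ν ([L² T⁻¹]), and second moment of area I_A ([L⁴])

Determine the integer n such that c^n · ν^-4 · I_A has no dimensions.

Balance the L exponent: (1)·n from c, plus −4·(2) + (4) = -4 from the rest, must sum to zero.
n − 4 = 0, so n = 4.

4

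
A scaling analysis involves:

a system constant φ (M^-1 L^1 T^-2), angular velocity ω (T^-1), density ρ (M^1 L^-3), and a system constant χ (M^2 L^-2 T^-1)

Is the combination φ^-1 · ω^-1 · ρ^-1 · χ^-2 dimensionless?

Sum the exponent of each base dimension across the product:
  M: −[φ]_M − [ω]_M − [ρ]_M − 2·[χ]_M = −(-1) − (0) − (1) − 2·(2) = -4
  L: −[φ]_L − [ω]_L − [ρ]_L − 2·[χ]_L = −(1) − (0) − (-3) − 2·(-2) = 6
  T: −[φ]_T − [ω]_T − [ρ]_T − 2·[χ]_T = −(-2) − (-1) − (0) − 2·(-1) = 5
Net dimensions [M⁻⁴ L⁶ T⁵] ≠ [1] — not dimensionless.

no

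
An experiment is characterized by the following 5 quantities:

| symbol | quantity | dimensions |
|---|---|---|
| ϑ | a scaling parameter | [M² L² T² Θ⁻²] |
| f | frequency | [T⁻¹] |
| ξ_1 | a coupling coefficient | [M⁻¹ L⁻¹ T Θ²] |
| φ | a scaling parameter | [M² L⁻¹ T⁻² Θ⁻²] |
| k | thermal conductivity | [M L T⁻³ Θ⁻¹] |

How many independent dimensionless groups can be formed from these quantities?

There are 5 variables and 4 base dimensions (M, L, T, Θ).
The dimension matrix has rank 4.
Independent dimensionless groups: 5 − 4 = 1.

1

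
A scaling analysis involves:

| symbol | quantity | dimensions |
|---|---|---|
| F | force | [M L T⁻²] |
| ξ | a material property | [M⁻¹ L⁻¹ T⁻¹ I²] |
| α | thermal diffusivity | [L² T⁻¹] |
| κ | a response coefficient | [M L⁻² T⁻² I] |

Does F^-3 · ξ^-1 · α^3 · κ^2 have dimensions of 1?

Sum the exponent of each base dimension across the product:
  M: −3·[F]_M − [ξ]_M + 3·[α]_M + 2·[κ]_M = −3·(1) − (-1) + 3·(0) + 2·(1) = 0
  L: −3·[F]_L − [ξ]_L + 3·[α]_L + 2·[κ]_L = −3·(1) − (-1) + 3·(2) + 2·(-2) = 0
  T: −3·[F]_T − [ξ]_T + 3·[α]_T + 2·[κ]_T = −3·(-2) − (-1) + 3·(-1) + 2·(-2) = 0
  I: −3·[F]_I − [ξ]_I + 3·[α]_I + 2·[κ]_I = −3·(0) − (2) + 3·(0) + 2·(1) = 0
All base exponents vanish — dimensionless.

yes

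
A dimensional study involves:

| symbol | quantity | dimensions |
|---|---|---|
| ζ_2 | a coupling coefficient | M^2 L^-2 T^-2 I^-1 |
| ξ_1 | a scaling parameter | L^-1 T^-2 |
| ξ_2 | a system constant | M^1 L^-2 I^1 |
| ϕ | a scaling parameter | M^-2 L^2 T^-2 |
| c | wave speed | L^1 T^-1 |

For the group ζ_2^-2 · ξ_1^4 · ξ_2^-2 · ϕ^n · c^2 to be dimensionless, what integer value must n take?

Balance the M exponent: (-2)·n from ϕ, plus −2·(2) + 4·(0) − 2·(1) + 2·(0) = -6 from the rest, must sum to zero.
-2n − 6 = 0, so n = -3.

-3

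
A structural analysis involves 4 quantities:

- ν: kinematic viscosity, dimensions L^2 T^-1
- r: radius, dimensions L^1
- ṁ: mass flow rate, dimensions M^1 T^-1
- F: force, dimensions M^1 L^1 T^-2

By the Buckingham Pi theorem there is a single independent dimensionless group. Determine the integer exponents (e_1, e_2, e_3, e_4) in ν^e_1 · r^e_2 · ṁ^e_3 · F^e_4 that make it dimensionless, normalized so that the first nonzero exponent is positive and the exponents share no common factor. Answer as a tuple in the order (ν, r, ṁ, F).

M: e_1·(0) + e_2·(0) + e_3·(1) + e_4·(1) = 0
L: e_1·(2) + e_2·(1) + e_3·(0) + e_4·(1) = 0
T: e_1·(-1) + e_2·(0) + e_3·(-1) + e_4·(-2) = 0
Solving this homogeneous linear system for the smallest-integer solution (first nonzero entry positive) gives (1, -1, 1, -1).

(1, -1, 1, -1)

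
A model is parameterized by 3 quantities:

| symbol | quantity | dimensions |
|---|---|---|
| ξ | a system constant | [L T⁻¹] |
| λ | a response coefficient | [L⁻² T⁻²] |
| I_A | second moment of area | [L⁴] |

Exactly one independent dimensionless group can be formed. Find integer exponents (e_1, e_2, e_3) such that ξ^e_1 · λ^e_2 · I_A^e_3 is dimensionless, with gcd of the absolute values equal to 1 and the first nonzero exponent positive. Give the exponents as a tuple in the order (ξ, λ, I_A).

(2, -1, -1)

L: e_1·(1) + e_2·(-2) + e_3·(4) = 0
T: e_1·(-1) + e_2·(-2) + e_3·(0) = 0
Solving this homogeneous linear system for the smallest-integer solution (first nonzero entry positive) gives (2, -1, -1).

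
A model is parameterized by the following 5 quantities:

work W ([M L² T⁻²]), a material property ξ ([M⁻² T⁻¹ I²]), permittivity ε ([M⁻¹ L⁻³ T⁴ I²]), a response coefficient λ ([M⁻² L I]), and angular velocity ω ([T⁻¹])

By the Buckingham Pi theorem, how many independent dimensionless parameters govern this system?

There are 5 variables and 4 base dimensions (M, L, T, I).
The dimension matrix has rank 4.
Independent dimensionless groups: 5 − 4 = 1.

1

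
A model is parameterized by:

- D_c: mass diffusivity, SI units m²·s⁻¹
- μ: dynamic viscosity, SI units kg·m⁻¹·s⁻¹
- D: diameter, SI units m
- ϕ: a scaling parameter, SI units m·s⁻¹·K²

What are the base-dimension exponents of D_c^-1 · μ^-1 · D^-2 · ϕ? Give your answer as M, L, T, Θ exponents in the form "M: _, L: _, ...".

M: -1, L: -2, T: 1, Θ: 2

Collect each base-dimension exponent across the product:
  M: −(0) − (1) − 2·(0) + (0) = -1
  L: −(2) − (-1) − 2·(1) + (1) = -2
  T: −(-1) − (-1) − 2·(0) + (-1) = 1
  Θ: −(0) − (0) − 2·(0) + (2) = 2
So the dimensions are [M⁻¹ L⁻² T Θ²].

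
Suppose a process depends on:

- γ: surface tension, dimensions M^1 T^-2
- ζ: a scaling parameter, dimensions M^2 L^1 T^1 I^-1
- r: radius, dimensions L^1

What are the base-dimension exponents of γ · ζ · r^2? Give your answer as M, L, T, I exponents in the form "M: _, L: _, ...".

M: 3, L: 3, T: -1, I: -1

Collect each base-dimension exponent across the product:
  M: (1) + (2) + 2·(0) = 3
  L: (0) + (1) + 2·(1) = 3
  T: (-2) + (1) + 2·(0) = -1
  I: (0) + (-1) + 2·(0) = -1
So the dimensions are [M³ L³ T⁻¹ I⁻¹].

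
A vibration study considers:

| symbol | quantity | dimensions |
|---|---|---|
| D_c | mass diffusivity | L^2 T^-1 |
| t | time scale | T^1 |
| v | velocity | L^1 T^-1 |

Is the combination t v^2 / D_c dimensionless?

Sum the exponent of each base dimension across the product:
  L: −[D_c]_L + [t]_L + 2·[v]_L = −(2) + (0) + 2·(1) = 0
  T: −[D_c]_T + [t]_T + 2·[v]_T = −(-1) + (1) + 2·(-1) = 0
All base exponents vanish — dimensionless.

yes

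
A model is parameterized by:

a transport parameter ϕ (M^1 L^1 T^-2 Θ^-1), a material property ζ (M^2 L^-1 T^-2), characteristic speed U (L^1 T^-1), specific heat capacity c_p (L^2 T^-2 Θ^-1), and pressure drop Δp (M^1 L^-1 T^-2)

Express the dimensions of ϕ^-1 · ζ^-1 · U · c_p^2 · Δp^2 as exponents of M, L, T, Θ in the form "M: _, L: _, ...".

M: -1, L: 3, T: -5, Θ: -1

Collect each base-dimension exponent across the product:
  M: −(1) − (2) + (0) + 2·(0) + 2·(1) = -1
  L: −(1) − (-1) + (1) + 2·(2) + 2·(-1) = 3
  T: −(-2) − (-2) + (-1) + 2·(-2) + 2·(-2) = -5
  Θ: −(-1) − (0) + (0) + 2·(-1) + 2·(0) = -1
So the dimensions are [M⁻¹ L³ T⁻⁵ Θ⁻¹].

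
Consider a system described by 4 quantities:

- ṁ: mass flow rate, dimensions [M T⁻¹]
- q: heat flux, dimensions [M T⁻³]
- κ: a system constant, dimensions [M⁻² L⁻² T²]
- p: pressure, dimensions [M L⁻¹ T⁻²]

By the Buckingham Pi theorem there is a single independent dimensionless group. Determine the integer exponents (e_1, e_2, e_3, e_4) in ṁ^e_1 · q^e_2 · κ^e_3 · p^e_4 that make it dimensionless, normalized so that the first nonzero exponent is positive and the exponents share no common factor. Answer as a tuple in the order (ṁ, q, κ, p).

(3, 1, 1, -2)

M: e_1·(1) + e_2·(1) + e_3·(-2) + e_4·(1) = 0
L: e_1·(0) + e_2·(0) + e_3·(-2) + e_4·(-1) = 0
T: e_1·(-1) + e_2·(-3) + e_3·(2) + e_4·(-2) = 0
Solving this homogeneous linear system for the smallest-integer solution (first nonzero entry positive) gives (3, 1, 1, -2).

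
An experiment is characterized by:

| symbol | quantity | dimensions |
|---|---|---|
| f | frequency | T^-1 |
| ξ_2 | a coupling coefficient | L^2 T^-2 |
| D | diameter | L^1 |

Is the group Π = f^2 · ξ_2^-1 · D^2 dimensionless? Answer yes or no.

Sum the exponent of each base dimension across the product:
  L: 2·[f]_L − [ξ_2]_L + 2·[D]_L = 2·(0) − (2) + 2·(1) = 0
  T: 2·[f]_T − [ξ_2]_T + 2·[D]_T = 2·(-1) − (-2) + 2·(0) = 0
All base exponents vanish — dimensionless.

yes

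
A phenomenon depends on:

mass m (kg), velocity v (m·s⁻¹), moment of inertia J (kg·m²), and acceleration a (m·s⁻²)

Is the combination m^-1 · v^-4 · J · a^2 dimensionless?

yes

Sum the exponent of each base dimension across the product:
  M: −[m]_M − 4·[v]_M + [J]_M + 2·[a]_M = −(1) − 4·(0) + (1) + 2·(0) = 0
  L: −[m]_L − 4·[v]_L + [J]_L + 2·[a]_L = −(0) − 4·(1) + (2) + 2·(1) = 0
  T: −[m]_T − 4·[v]_T + [J]_T + 2·[a]_T = −(0) − 4·(-1) + (0) + 2·(-2) = 0
  Θ: −[m]_Θ − 4·[v]_Θ + [J]_Θ + 2·[a]_Θ = −(0) − 4·(0) + (0) + 2·(0) = 0
All base exponents vanish — dimensionless.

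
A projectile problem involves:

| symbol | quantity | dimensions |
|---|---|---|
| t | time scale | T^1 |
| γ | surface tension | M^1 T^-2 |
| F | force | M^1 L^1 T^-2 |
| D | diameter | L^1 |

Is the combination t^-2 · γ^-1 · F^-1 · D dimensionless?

Sum the exponent of each base dimension across the product:
  M: −2·[t]_M − [γ]_M − [F]_M + [D]_M = −2·(0) − (1) − (1) + (0) = -2
  L: −2·[t]_L − [γ]_L − [F]_L + [D]_L = −2·(0) − (0) − (1) + (1) = 0
  T: −2·[t]_T − [γ]_T − [F]_T + [D]_T = −2·(1) − (-2) − (-2) + (0) = 2
Net dimensions [M⁻² T²] ≠ [1] — not dimensionless.

no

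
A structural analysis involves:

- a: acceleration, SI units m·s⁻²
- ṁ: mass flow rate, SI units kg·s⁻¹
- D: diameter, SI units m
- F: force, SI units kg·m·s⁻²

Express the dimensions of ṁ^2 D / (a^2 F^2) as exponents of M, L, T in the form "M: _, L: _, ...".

M: 0, L: -3, T: 6

Collect each base-dimension exponent across the product:
  M: −2·(0) + 2·(1) + (0) − 2·(1) = 0
  L: −2·(1) + 2·(0) + (1) − 2·(1) = -3
  T: −2·(-2) + 2·(-1) + (0) − 2·(-2) = 6
So the dimensions are [L⁻³ T⁶].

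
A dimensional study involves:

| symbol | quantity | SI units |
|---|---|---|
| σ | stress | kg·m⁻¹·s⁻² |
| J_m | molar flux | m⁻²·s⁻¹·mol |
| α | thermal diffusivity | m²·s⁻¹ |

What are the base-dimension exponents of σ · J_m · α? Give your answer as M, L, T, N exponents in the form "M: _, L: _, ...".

Collect each base-dimension exponent across the product:
  M: (1) + (0) + (0) = 1
  L: (-1) + (-2) + (2) = -1
  T: (-2) + (-1) + (-1) = -4
  N: (0) + (1) + (0) = 1
So the dimensions are [M L⁻¹ T⁻⁴ N].

M: 1, L: -1, T: -4, N: 1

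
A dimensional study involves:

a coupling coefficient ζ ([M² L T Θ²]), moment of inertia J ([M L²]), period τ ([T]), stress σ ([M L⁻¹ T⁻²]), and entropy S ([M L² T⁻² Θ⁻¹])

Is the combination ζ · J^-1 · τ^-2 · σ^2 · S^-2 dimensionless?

no

Sum the exponent of each base dimension across the product:
  M: [ζ]_M − [J]_M − 2·[τ]_M + 2·[σ]_M − 2·[S]_M = (2) − (1) − 2·(0) + 2·(1) − 2·(1) = 1
  L: [ζ]_L − [J]_L − 2·[τ]_L + 2·[σ]_L − 2·[S]_L = (1) − (2) − 2·(0) + 2·(-1) − 2·(2) = -7
  T: [ζ]_T − [J]_T − 2·[τ]_T + 2·[σ]_T − 2·[S]_T = (1) − (0) − 2·(1) + 2·(-2) − 2·(-2) = -1
  Θ: [ζ]_Θ − [J]_Θ − 2·[τ]_Θ + 2·[σ]_Θ − 2·[S]_Θ = (2) − (0) − 2·(0) + 2·(0) − 2·(-1) = 4
Net dimensions [M L⁻⁷ T⁻¹ Θ⁴] ≠ [1] — not dimensionless.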